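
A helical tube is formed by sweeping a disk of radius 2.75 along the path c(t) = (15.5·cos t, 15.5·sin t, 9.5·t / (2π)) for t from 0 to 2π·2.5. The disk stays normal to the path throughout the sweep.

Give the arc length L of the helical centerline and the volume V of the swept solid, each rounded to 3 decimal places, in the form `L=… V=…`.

2πR = 2π·15.5 = 97.389372
per-turn = √(97.389372² + 9.5²) = √(9484.6898 + 90.25) = √9574.9398 = 97.851621
L = 2.5 × 97.851621 = 244.629054
V = π·2.75² × L = 23.758294 × 244.629054 = 5811.969088

L=244.629 V=5811.969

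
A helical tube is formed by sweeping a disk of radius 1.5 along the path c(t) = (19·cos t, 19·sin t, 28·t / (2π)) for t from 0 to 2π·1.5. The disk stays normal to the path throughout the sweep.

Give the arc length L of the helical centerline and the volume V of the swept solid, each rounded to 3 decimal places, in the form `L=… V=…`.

2πR = 2π·19 = 119.380521
per-turn = √(119.380521² + 28²) = √(14251.7088 + 784) = √15035.7088 = 122.620181
L = 1.5 × 122.620181 = 183.930271
V = π·1.5² × L = 7.068583 × 183.930271 = 1300.126475

L=183.930 V=1300.126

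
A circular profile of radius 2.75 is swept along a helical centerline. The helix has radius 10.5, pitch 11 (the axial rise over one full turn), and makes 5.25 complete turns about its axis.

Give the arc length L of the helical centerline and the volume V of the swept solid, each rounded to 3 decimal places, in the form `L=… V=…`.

2πR = 2π·10.5 = 65.973446
per-turn = √(65.973446² + 11²) = √(4352.4955 + 121) = √4473.4955 = 66.884195
L = 5.25 × 66.884195 = 351.142024
V = π·2.75² × L = 23.758294 × 351.142024 = 8342.535592

L=351.142 V=8342.536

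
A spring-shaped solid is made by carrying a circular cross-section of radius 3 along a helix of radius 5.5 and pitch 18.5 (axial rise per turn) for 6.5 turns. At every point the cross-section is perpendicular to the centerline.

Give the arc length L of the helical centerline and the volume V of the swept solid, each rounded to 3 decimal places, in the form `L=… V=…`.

L=254.786 V=7203.907

2πR = 2π·5.5 = 34.557519
per-turn = √(34.557519² + 18.5²) = √(1194.2221 + 342.25) = √1536.4721 = 39.197859
L = 6.5 × 39.197859 = 254.786082
V = π·3² × L = 28.274334 × 254.786082 = 7203.906752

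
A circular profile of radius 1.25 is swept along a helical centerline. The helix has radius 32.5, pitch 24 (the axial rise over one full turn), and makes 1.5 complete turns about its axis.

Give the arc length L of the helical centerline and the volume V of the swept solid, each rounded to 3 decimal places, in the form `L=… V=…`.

2πR = 2π·32.5 = 204.203522
per-turn = √(204.203522² + 24²) = √(41699.0786 + 576) = √42275.0786 = 205.609043
L = 1.5 × 205.609043 = 308.413565
V = π·1.25² × L = 4.908739 × 308.413565 = 1513.921545

L=308.414 V=1513.922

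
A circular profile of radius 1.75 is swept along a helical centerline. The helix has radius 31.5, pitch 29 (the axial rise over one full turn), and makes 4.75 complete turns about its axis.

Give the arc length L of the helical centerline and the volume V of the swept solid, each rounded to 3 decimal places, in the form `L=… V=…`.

2πR = 2π·31.5 = 197.920337
per-turn = √(197.920337² + 29²) = √(39172.4599 + 841) = √40013.4599 = 200.033647
L = 4.75 × 200.033647 = 950.159822
V = π·1.75² × L = 9.621128 × 950.159822 = 9141.608799

L=950.160 V=9141.609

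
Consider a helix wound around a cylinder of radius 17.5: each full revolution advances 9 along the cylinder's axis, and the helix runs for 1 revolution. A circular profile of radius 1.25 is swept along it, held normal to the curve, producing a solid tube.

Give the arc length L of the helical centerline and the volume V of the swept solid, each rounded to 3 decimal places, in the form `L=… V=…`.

L=110.323 V=541.549

2πR = 2π·17.5 = 109.955743
per-turn = √(109.955743² + 9²) = √(12090.2654 + 81) = √12171.2654 = 110.323458
L = 1 × 110.323458 = 110.323458
V = π·1.25² × L = 4.908739 × 110.323458 = 541.549008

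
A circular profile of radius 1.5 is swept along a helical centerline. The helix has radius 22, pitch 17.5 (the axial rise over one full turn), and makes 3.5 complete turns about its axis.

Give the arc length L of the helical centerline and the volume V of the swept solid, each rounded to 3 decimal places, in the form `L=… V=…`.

L=487.667 V=3447.115

2πR = 2π·22 = 138.230077
per-turn = √(138.230077² + 17.5²) = √(19107.5541 + 306.25) = √19413.8041 = 139.333428
L = 3.5 × 139.333428 = 487.666998
V = π·1.5² × L = 7.068583 × 487.666998 = 3447.114878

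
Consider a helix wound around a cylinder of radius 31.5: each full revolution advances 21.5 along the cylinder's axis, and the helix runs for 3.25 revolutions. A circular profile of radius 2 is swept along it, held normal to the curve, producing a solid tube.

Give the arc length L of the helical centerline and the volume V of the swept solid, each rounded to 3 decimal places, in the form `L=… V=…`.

L=647.025 V=8130.759

2πR = 2π·31.5 = 197.920337
per-turn = √(197.920337² + 21.5²) = √(39172.4599 + 462.25) = √39634.7099 = 199.084680
L = 3.25 × 199.084680 = 647.025210
V = π·2² × L = 12.566371 × 647.025210 = 8130.758592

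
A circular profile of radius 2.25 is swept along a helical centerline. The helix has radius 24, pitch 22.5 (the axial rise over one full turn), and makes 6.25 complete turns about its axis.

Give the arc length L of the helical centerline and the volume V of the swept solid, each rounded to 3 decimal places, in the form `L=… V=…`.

2πR = 2π·24 = 150.796447
per-turn = √(150.796447² + 22.5²) = √(22739.5685 + 506.25) = √23245.8185 = 152.465795
L = 6.25 × 152.465795 = 952.911217
V = π·2.25² × L = 15.904313 × 952.911217 = 15155.398068

L=952.911 V=15155.398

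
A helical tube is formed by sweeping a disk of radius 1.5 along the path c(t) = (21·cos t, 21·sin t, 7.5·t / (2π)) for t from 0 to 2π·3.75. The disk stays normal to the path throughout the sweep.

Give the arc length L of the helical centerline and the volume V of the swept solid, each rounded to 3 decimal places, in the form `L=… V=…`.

2πR = 2π·21 = 131.946891
per-turn = √(131.946891² + 7.5²) = √(17409.9822 + 56.25) = √17466.2322 = 132.159873
L = 3.75 × 132.159873 = 495.599526
V = π·1.5² × L = 7.068583 × 495.599526 = 3503.186615

L=495.600 V=3503.187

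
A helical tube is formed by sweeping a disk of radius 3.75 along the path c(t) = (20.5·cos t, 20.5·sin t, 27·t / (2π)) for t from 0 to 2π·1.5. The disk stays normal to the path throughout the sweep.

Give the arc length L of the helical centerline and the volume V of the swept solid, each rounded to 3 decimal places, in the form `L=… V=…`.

2πR = 2π·20.5 = 128.805299
per-turn = √(128.805299² + 27²) = √(16590.8050 + 729) = √17319.8050 = 131.604730
L = 1.5 × 131.604730 = 197.407095
V = π·3.75² × L = 44.178647 × 197.407095 = 8721.178314

L=197.407 V=8721.178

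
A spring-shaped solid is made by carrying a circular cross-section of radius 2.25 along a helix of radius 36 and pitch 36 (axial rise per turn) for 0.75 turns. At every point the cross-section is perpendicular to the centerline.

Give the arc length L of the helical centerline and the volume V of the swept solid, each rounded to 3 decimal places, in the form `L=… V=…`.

2πR = 2π·36 = 226.194671
per-turn = √(226.194671² + 36²) = √(51164.0292 + 1296) = √52460.0292 = 229.041545
L = 0.75 × 229.041545 = 171.781159
V = π·2.25² × L = 15.904313 × 171.781159 = 2732.061280

L=171.781 V=2732.061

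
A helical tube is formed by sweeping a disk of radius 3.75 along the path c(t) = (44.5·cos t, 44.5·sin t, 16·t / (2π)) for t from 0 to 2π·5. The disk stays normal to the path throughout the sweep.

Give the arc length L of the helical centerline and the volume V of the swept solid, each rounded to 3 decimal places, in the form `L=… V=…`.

L=1400.296 V=61863.175

2πR = 2π·44.5 = 279.601746
per-turn = √(279.601746² + 16²) = √(78177.1365 + 256) = √78433.1365 = 280.059166
L = 5 × 280.059166 = 1400.295830
V = π·3.75² × L = 44.178647 × 1400.295830 = 61863.174737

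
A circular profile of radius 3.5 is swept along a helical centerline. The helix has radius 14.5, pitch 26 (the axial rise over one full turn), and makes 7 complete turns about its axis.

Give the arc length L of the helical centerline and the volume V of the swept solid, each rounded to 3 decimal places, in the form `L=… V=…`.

2πR = 2π·14.5 = 91.106187
per-turn = √(91.106187² + 26²) = √(8300.3373 + 676) = √8976.3373 = 94.743534
L = 7 × 94.743534 = 663.204740
V = π·3.5² × L = 38.484510 × 663.204740 = 25523.109470

L=663.205 V=25523.109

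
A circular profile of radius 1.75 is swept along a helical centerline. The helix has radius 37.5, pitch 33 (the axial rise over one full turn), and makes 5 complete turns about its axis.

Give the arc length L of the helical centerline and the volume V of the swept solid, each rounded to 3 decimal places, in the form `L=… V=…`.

2πR = 2π·37.5 = 235.619449
per-turn = √(235.619449² + 33²) = √(55516.5248 + 1089) = √56605.5248 = 237.919156
L = 5 × 237.919156 = 1189.595780
V = π·1.75² × L = 9.621128 × 1189.595780 = 11445.252671

L=1189.596 V=11445.253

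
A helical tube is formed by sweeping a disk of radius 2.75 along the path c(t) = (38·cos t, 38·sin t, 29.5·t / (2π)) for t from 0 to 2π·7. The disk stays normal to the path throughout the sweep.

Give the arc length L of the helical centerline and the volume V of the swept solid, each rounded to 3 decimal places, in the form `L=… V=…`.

2πR = 2π·38 = 238.761042
per-turn = √(238.761042² + 29.5²) = √(57006.8350 + 870.25) = √57877.0850 = 240.576568
L = 7 × 240.576568 = 1684.035975
V = π·2.75² × L = 23.758294 × 1684.035975 = 40009.822553

L=1684.036 V=40009.823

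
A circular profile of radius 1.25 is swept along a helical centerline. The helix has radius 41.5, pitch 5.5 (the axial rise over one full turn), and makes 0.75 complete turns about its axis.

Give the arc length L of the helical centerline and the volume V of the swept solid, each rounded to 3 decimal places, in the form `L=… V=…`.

2πR = 2π·41.5 = 260.752190
per-turn = √(260.752190² + 5.5²) = √(67991.7047 + 30.25) = √68021.9547 = 260.810189
L = 0.75 × 260.810189 = 195.607642
V = π·1.25² × L = 4.908739 × 195.607642 = 960.186766

L=195.608 V=960.187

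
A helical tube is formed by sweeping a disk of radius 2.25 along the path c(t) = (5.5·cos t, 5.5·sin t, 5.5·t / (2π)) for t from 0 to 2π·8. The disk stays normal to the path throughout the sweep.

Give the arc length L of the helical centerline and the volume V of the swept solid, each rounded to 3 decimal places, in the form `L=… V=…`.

L=279.940 V=4452.248

2πR = 2π·5.5 = 34.557519
per-turn = √(34.557519² + 5.5²) = √(1194.2221 + 30.25) = √1224.4721 = 34.992458
L = 8 × 34.992458 = 279.939666
V = π·2.25² × L = 15.904313 × 279.939666 = 4452.248012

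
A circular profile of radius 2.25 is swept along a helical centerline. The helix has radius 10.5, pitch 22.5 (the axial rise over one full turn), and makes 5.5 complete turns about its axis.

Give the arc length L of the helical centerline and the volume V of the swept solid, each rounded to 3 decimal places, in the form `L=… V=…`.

L=383.376 V=6097.330

2πR = 2π·10.5 = 65.973446
per-turn = √(65.973446² + 22.5²) = √(4352.4955 + 506.25) = √4858.7455 = 69.704702
L = 5.5 × 69.704702 = 383.375863
V = π·2.25² × L = 15.904313 × 383.375863 = 6097.329654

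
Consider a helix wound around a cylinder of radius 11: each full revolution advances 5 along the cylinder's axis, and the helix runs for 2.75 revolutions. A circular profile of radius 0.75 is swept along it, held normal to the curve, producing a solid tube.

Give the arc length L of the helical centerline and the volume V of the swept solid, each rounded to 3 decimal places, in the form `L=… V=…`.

2πR = 2π·11 = 69.115038
per-turn = √(69.115038² + 5²) = √(4776.8885 + 25) = √4801.8885 = 69.295660
L = 2.75 × 69.295660 = 190.563066
V = π·0.75² × L = 1.767146 × 190.563066 = 336.752734

L=190.563 V=336.753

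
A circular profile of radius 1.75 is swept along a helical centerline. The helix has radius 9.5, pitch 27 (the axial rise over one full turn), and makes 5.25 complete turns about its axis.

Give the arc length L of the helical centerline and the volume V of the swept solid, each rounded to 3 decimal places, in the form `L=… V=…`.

2πR = 2π·9.5 = 59.690260
per-turn = √(59.690260² + 27²) = √(3562.9272 + 729) = √4291.9272 = 65.512802
L = 5.25 × 65.512802 = 343.942209
V = π·1.75² × L = 9.621128 × 343.942209 = 3309.111846

L=343.942 V=3309.112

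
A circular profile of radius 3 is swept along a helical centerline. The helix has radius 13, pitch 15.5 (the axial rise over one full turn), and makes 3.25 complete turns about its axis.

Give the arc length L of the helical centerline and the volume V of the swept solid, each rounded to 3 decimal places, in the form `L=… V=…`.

L=270.202 V=7639.780

2πR = 2π·13 = 81.681409
per-turn = √(81.681409² + 15.5²) = √(6671.8526 + 240.25) = √6912.1026 = 83.139056
L = 3.25 × 83.139056 = 270.201931
V = π·3² × L = 28.274334 × 270.201931 = 7639.779609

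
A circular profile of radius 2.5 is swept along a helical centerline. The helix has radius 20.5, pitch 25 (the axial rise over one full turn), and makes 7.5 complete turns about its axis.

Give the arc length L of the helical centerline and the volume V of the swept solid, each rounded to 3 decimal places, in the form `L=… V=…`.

2πR = 2π·20.5 = 128.805299
per-turn = √(128.805299² + 25²) = √(16590.8050 + 625) = √17215.8050 = 131.209013
L = 7.5 × 131.209013 = 984.067595
V = π·2.5² × L = 19.634954 × 984.067595 = 19322.122041

L=984.068 V=19322.122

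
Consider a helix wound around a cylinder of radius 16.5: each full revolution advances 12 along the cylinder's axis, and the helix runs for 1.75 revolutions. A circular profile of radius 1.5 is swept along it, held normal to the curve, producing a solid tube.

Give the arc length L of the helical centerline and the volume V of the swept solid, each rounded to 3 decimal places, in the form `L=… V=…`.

2πR = 2π·16.5 = 103.672558
per-turn = √(103.672558² + 12²) = √(10747.9992 + 144) = √10891.9992 = 104.364741
L = 1.75 × 104.364741 = 182.638297
V = π·1.5² × L = 7.068583 × 182.638297 = 1290.994047

L=182.638 V=1290.994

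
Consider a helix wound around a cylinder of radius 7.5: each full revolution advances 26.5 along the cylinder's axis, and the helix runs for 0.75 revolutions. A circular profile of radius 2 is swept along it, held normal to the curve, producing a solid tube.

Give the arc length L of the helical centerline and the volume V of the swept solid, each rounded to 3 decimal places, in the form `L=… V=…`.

2πR = 2π·7.5 = 47.123890
per-turn = √(47.123890² + 26.5²) = √(2220.6610 + 702.25) = √2922.9110 = 54.063953
L = 0.75 × 54.063953 = 40.547965
V = π·2² × L = 12.566371 × 40.547965 = 509.540751

L=40.548 V=509.541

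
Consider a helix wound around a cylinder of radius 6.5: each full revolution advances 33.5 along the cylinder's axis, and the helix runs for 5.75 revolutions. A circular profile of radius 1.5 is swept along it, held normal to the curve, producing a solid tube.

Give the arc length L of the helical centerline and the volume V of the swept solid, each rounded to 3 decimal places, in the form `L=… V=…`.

L=303.729 V=2146.935

2πR = 2π·6.5 = 40.840704
per-turn = √(40.840704² + 33.5²) = √(1667.9631 + 1122.25) = √2790.2131 = 52.822468
L = 5.75 × 52.822468 = 303.729192
V = π·1.5² × L = 7.068583 × 303.729192 = 2146.935146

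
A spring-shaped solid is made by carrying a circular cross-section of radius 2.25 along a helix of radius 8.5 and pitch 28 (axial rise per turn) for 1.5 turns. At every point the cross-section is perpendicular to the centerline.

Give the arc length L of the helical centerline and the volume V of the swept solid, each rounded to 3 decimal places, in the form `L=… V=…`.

L=90.453 V=1438.590

2πR = 2π·8.5 = 53.407075
per-turn = √(53.407075² + 28²) = √(2852.3157 + 784) = √3636.3157 = 60.301871
L = 1.5 × 60.301871 = 90.452807
V = π·2.25² × L = 15.904313 × 90.452807 = 1438.589734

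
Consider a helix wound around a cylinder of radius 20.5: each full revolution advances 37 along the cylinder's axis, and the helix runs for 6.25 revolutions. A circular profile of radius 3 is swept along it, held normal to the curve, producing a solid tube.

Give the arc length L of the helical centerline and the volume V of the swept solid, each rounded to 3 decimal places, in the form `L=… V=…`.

2πR = 2π·20.5 = 128.805299
per-turn = √(128.805299² + 37²) = √(16590.8050 + 1369) = √17959.8050 = 134.014197
L = 6.25 × 134.014197 = 837.588731
V = π·3² × L = 28.274334 × 837.588731 = 23682.263444

L=837.589 V=23682.263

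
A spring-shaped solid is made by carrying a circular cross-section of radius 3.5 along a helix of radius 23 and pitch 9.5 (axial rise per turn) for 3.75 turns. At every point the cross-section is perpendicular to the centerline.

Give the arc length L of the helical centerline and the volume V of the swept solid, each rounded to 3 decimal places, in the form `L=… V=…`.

2πR = 2π·23 = 144.513262
per-turn = √(144.513262² + 9.5²) = √(20884.0829 + 90.25) = √20974.3329 = 144.825181
L = 3.75 × 144.825181 = 543.094427
V = π·3.5² × L = 38.484510 × 543.094427 = 20900.722908

L=543.094 V=20900.723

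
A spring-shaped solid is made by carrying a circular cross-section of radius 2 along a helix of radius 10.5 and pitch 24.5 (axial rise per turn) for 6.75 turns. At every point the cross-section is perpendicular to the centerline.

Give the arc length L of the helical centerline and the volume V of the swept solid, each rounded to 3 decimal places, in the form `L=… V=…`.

L=475.036 V=5969.482

2πR = 2π·10.5 = 65.973446
per-turn = √(65.973446² + 24.5²) = √(4352.4955 + 600.25) = √4952.7455 = 70.375745
L = 6.75 × 70.375745 = 475.036281
V = π·2² × L = 12.566371 × 475.036281 = 5969.481968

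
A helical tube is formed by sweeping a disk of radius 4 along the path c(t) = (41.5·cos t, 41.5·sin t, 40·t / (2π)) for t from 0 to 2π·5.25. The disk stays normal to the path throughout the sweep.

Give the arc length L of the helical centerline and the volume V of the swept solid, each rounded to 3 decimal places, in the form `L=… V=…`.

L=1384.963 V=69615.813

2πR = 2π·41.5 = 260.752190
per-turn = √(260.752190² + 40²) = √(67991.7047 + 1600) = √69591.7047 = 263.802397
L = 5.25 × 263.802397 = 1384.962585
V = π·4² × L = 50.265482 × 1384.962585 = 69615.812511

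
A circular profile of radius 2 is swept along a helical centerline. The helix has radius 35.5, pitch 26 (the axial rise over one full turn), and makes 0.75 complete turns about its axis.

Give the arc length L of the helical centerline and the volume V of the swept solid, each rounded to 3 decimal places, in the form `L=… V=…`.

2πR = 2π·35.5 = 223.053078
per-turn = √(223.053078² + 26²) = √(49752.6758 + 676) = √50428.6758 = 224.563300
L = 0.75 × 224.563300 = 168.422475
V = π·2² × L = 12.566371 × 168.422475 = 2116.459242

L=168.422 V=2116.459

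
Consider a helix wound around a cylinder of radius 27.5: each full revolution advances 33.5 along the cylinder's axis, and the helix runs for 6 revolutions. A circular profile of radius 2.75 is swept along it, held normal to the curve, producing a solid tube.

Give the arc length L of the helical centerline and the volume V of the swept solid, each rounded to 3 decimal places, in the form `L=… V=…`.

2πR = 2π·27.5 = 172.787596
per-turn = √(172.787596² + 33.5²) = √(29855.5533 + 1122.25) = √30977.8033 = 176.005123
L = 6 × 176.005123 = 1056.030738
V = π·2.75² × L = 23.758294 × 1056.030738 = 25089.489210

L=1056.031 V=25089.489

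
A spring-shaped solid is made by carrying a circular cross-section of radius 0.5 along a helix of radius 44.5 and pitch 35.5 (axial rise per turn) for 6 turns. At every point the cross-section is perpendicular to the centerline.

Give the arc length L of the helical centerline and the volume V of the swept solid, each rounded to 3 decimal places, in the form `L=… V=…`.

L=1691.078 V=1328.170

2πR = 2π·44.5 = 279.601746
per-turn = √(279.601746² + 35.5²) = √(78177.1365 + 1260.25) = √79437.3865 = 281.846388
L = 6 × 281.846388 = 1691.078328
V = π·0.5² × L = 0.785398 × 1691.078328 = 1328.169813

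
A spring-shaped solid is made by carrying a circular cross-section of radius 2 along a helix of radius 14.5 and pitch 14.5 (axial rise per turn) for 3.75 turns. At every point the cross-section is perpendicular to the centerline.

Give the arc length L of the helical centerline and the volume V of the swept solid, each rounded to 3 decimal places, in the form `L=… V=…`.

2πR = 2π·14.5 = 91.106187
per-turn = √(91.106187² + 14.5²) = √(8300.3373 + 210.25) = √8510.5873 = 92.252844
L = 3.75 × 92.252844 = 345.948167
V = π·2² × L = 12.566371 × 345.948167 = 4347.312874

L=345.948 V=4347.313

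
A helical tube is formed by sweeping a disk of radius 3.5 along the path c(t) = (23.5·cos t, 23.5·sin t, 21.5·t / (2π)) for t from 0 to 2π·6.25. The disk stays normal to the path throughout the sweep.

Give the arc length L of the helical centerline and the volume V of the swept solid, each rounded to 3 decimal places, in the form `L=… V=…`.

2πR = 2π·23.5 = 147.654855
per-turn = √(147.654855² + 21.5²) = √(21801.9561 + 462.25) = √22264.2061 = 149.211950
L = 6.25 × 149.211950 = 932.574690
V = π·3.5² × L = 38.484510 × 932.574690 = 35889.679973

L=932.575 V=35889.680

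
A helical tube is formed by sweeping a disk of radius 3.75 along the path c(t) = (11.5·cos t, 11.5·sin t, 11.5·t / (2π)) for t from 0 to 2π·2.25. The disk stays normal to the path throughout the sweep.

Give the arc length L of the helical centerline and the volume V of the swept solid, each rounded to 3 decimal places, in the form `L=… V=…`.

L=164.624 V=7272.848

2πR = 2π·11.5 = 72.256631
per-turn = √(72.256631² + 11.5²) = √(5221.0207 + 132.25) = √5353.2707 = 73.166049
L = 2.25 × 73.166049 = 164.623610
V = π·3.75² × L = 44.178647 × 164.623610 = 7272.848316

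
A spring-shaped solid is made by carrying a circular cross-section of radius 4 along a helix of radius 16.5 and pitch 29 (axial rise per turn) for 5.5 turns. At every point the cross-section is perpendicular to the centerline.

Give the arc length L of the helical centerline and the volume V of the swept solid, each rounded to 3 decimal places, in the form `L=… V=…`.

L=592.087 V=29761.548

2πR = 2π·16.5 = 103.672558
per-turn = √(103.672558² + 29²) = √(10747.9992 + 841) = √11588.9992 = 107.652214
L = 5.5 × 107.652214 = 592.087177
V = π·4² × L = 50.265482 × 592.087177 = 29761.547626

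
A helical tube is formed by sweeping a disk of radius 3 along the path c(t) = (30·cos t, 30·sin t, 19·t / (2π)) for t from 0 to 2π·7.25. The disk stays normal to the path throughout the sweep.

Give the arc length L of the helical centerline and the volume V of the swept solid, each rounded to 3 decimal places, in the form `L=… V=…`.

2πR = 2π·30 = 188.495559
per-turn = √(188.495559² + 19²) = √(35530.5758 + 361) = √35891.5758 = 189.450721
L = 7.25 × 189.450721 = 1373.517730
V = π·3² × L = 28.274334 × 1373.517730 = 38835.298898

L=1373.518 V=38835.299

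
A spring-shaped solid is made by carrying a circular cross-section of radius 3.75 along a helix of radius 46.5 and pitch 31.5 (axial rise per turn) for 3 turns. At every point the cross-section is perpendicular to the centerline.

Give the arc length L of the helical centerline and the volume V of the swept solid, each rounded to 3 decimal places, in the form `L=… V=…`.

2πR = 2π·46.5 = 292.168117
per-turn = √(292.168117² + 31.5²) = √(85362.2085 + 992.25) = √86354.4585 = 293.861291
L = 3 × 293.861291 = 881.583874
V = π·3.75² × L = 44.178647 × 881.583874 = 38947.182480

L=881.584 V=38947.182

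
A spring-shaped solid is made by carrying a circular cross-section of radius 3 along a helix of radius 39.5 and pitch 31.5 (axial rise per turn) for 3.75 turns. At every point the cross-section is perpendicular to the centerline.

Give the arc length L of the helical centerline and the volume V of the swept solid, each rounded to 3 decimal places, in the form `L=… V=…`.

2πR = 2π·39.5 = 248.185820
per-turn = √(248.185820² + 31.5²) = √(61596.2011 + 992.25) = √62588.4511 = 250.176840
L = 3.75 × 250.176840 = 938.163148
V = π·3² × L = 28.274334 × 938.163148 = 26525.938096

L=938.163 V=26525.938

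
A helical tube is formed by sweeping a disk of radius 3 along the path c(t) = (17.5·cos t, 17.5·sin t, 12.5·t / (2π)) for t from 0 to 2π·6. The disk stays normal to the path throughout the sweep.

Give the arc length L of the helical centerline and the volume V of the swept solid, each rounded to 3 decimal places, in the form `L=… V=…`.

2πR = 2π·17.5 = 109.955743
per-turn = √(109.955743² + 12.5²) = √(12090.2654 + 156.25) = √12246.5154 = 110.663975
L = 6 × 110.663975 = 663.983851
V = π·3² × L = 28.274334 × 663.983851 = 18773.701089

L=663.984 V=18773.701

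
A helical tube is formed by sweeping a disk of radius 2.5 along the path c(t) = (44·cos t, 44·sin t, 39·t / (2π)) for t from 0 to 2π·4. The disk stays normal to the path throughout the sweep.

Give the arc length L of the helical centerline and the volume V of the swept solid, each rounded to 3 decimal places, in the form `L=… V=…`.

2πR = 2π·44 = 276.460154
per-turn = √(276.460154² + 39²) = √(76430.2165 + 1521) = √77951.2165 = 279.197451
L = 4 × 279.197451 = 1116.789803
V = π·2.5² × L = 19.634954 × 1116.789803 = 21928.116501

L=1116.790 V=21928.117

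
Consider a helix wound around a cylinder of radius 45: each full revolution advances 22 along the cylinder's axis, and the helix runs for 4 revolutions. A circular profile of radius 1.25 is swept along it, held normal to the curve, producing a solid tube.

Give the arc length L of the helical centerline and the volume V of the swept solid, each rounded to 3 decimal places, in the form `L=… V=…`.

L=1134.392 V=5568.433

2πR = 2π·45 = 282.743339
per-turn = √(282.743339² + 22²) = √(79943.7956 + 484) = √80427.7956 = 283.597947
L = 4 × 283.597947 = 1134.391789
V = π·1.25² × L = 4.908739 × 1134.391789 = 5568.432672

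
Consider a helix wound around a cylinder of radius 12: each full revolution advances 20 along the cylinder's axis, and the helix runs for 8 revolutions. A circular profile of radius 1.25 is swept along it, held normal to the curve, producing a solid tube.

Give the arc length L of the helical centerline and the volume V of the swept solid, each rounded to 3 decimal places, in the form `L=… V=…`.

L=624.046 V=3063.277

2πR = 2π·12 = 75.398224
per-turn = √(75.398224² + 20²) = √(5684.8921 + 400) = √6084.8921 = 78.005719
L = 8 × 78.005719 = 624.045749
V = π·1.25² × L = 4.908739 × 624.045749 = 3063.277406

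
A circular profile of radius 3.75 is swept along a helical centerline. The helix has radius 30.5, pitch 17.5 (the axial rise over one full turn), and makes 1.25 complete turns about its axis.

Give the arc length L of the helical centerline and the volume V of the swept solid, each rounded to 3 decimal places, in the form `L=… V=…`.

2πR = 2π·30.5 = 191.637152
per-turn = √(191.637152² + 17.5²) = √(36724.7980 + 306.25) = √37031.0480 = 192.434529
L = 1.25 × 192.434529 = 240.543161
V = π·3.75² × L = 44.178647 × 240.543161 = 10626.871338

L=240.543 V=10626.871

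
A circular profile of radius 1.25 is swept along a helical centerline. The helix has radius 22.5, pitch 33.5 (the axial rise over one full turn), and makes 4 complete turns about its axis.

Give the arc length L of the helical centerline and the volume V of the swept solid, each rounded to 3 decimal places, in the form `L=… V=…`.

2πR = 2π·22.5 = 141.371669
per-turn = √(141.371669² + 33.5²) = √(19985.9489 + 1122.25) = √21108.1989 = 145.286610
L = 4 × 145.286610 = 581.146438
V = π·1.25² × L = 4.908739 × 581.146438 = 2852.695908

L=581.146 V=2852.696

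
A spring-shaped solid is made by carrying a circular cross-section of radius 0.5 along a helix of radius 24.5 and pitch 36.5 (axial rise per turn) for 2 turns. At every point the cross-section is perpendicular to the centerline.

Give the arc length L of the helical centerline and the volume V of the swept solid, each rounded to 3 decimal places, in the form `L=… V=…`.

2πR = 2π·24.5 = 153.938040
per-turn = √(153.938040² + 36.5²) = √(23696.9202 + 1332.25) = √25029.1702 = 158.206100
L = 2 × 158.206100 = 316.412201
V = π·0.5² × L = 0.785398 × 316.412201 = 248.509561

L=316.412 V=248.510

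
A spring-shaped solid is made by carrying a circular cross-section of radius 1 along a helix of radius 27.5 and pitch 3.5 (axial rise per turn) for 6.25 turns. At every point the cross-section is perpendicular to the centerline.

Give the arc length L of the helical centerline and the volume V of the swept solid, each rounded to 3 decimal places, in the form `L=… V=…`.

L=1080.144 V=3393.372

2πR = 2π·27.5 = 172.787596
per-turn = √(172.787596² + 3.5²) = √(29855.5533 + 12.25) = √29867.8033 = 172.823040
L = 6.25 × 172.823040 = 1080.144003
V = π·1² × L = 3.141593 × 1080.144003 = 3393.372464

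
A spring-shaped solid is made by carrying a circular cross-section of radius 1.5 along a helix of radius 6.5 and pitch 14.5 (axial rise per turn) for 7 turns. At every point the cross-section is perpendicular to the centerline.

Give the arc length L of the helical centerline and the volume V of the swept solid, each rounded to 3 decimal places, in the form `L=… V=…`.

L=303.368 V=2144.386

2πR = 2π·6.5 = 40.840704
per-turn = √(40.840704² + 14.5²) = √(1667.9631 + 210.25) = √1878.2131 = 43.338356
L = 7 × 43.338356 = 303.368495
V = π·1.5² × L = 7.068583 × 303.368495 = 2144.385533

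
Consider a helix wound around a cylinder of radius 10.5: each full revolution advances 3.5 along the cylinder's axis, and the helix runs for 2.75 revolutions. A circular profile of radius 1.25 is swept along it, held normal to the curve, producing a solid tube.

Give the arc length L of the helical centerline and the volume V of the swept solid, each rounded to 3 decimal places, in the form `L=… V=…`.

2πR = 2π·10.5 = 65.973446
per-turn = √(65.973446² + 3.5²) = √(4352.4955 + 12.25) = √4364.7455 = 66.066221
L = 2.75 × 66.066221 = 181.682107
V = π·1.25² × L = 4.908739 × 181.682107 = 891.829959

L=181.682 V=891.830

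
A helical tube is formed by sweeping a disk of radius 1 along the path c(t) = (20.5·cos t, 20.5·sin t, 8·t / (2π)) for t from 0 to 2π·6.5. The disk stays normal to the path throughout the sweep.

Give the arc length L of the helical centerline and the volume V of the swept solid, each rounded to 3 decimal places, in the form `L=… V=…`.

L=838.848 V=2635.318

2πR = 2π·20.5 = 128.805299
per-turn = √(128.805299² + 8²) = √(16590.8050 + 64) = √16654.8050 = 129.053497
L = 6.5 × 129.053497 = 838.847728
V = π·1² × L = 3.141593 × 838.847728 = 2635.317861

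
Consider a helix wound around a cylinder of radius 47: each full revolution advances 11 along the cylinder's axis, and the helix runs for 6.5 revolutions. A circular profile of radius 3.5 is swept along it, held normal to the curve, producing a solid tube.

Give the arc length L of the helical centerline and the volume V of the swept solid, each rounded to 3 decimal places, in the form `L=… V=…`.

L=1920.844 V=73922.752

2πR = 2π·47 = 295.309709
per-turn = √(295.309709² + 11²) = √(87207.8245 + 121) = √87328.8245 = 295.514508
L = 6.5 × 295.514508 = 1920.844303
V = π·3.5² × L = 38.484510 × 1920.844303 = 73922.751782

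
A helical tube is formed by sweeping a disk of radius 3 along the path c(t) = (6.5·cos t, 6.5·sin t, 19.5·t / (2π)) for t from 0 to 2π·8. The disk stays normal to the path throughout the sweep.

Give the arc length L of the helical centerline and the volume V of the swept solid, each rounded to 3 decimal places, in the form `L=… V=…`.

L=362.058 V=10236.935

2πR = 2π·6.5 = 40.840704
per-turn = √(40.840704² + 19.5²) = √(1667.9631 + 380.25) = √2048.2131 = 45.257189
L = 8 × 45.257189 = 362.057511
V = π·3² × L = 28.274334 × 362.057511 = 10236.934948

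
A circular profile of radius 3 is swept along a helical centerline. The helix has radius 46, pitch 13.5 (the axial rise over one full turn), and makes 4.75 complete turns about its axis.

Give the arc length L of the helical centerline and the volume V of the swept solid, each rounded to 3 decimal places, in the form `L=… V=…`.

L=1374.373 V=38859.474

2πR = 2π·46 = 289.026524
per-turn = √(289.026524² + 13.5²) = √(83536.3317 + 182.25) = √83718.5817 = 289.341635
L = 4.75 × 289.341635 = 1374.372765
V = π·3² × L = 28.274334 × 1374.372765 = 38859.474450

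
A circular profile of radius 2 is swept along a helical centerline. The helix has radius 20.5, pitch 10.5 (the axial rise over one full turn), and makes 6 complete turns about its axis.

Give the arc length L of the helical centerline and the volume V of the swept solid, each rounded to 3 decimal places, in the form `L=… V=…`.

2πR = 2π·20.5 = 128.805299
per-turn = √(128.805299² + 10.5²) = √(16590.8050 + 110.25) = √16701.0550 = 129.232562
L = 6 × 129.232562 = 775.395370
V = π·2² × L = 12.566371 × 775.395370 = 9743.905593

L=775.395 V=9743.906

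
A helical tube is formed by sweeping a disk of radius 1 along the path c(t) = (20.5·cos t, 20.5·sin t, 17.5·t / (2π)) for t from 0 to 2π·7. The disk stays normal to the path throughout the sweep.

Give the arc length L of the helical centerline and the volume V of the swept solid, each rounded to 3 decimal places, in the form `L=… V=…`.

L=909.921 V=2858.600

2πR = 2π·20.5 = 128.805299
per-turn = √(128.805299² + 17.5²) = √(16590.8050 + 306.25) = √16897.0550 = 129.988673
L = 7 × 129.988673 = 909.920708
V = π·1² × L = 3.141593 × 909.920708 = 2858.600212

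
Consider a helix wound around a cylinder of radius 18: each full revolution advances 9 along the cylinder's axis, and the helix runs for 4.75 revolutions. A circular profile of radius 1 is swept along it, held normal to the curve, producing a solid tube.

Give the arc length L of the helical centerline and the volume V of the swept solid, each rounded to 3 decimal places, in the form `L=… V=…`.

L=538.911 V=1693.038

2πR = 2π·18 = 113.097336
per-turn = √(113.097336² + 9²) = √(12791.0073 + 81) = √12872.0073 = 113.454869
L = 4.75 × 113.454869 = 538.910628
V = π·1² × L = 3.141593 × 538.910628 = 1693.037669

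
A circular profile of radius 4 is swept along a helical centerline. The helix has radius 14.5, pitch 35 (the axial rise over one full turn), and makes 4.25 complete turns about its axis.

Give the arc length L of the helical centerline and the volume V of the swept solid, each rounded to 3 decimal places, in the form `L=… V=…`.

2πR = 2π·14.5 = 91.106187
per-turn = √(91.106187² + 35²) = √(8300.3373 + 1225) = √9525.3373 = 97.597835
L = 4.25 × 97.597835 = 414.790797
V = π·4² × L = 50.265482 × 414.790797 = 20849.659514

L=414.791 V=20849.660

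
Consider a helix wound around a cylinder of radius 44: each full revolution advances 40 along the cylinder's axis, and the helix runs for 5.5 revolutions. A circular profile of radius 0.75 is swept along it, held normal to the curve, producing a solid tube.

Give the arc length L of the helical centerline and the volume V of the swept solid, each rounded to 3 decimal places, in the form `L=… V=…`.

2πR = 2π·44 = 276.460154
per-turn = √(276.460154² + 40²) = √(76430.2165 + 1600) = √78030.2165 = 279.338892
L = 5.5 × 279.338892 = 1536.363905
V = π·0.75² × L = 1.767146 × 1536.363905 = 2714.979126

L=1536.364 V=2714.979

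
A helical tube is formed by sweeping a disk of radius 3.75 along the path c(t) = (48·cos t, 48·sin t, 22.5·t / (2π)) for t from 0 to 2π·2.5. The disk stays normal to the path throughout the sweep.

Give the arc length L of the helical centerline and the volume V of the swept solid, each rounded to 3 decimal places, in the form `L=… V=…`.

L=756.078 V=33402.483

2πR = 2π·48 = 301.592895
per-turn = √(301.592895² + 22.5²) = √(90958.2742 + 506.25) = √91464.5242 = 302.431024
L = 2.5 × 302.431024 = 756.077560
V = π·3.75² × L = 44.178647 × 756.077560 = 33402.483373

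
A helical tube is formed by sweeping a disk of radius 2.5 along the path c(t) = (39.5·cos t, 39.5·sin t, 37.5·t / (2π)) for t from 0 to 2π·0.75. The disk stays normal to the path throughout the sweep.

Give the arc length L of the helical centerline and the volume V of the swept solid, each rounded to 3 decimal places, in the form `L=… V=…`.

2πR = 2π·39.5 = 248.185820
per-turn = √(248.185820² + 37.5²) = √(61596.2011 + 1406.25) = √63002.4511 = 251.002891
L = 0.75 × 251.002891 = 188.252168
V = π·2.5² × L = 19.634954 × 188.252168 = 3696.322673

L=188.252 V=3696.323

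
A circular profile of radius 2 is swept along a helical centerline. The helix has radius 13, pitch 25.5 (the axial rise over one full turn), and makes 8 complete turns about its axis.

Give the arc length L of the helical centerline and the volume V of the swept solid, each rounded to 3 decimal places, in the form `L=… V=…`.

L=684.554 V=8602.363

2πR = 2π·13 = 81.681409
per-turn = √(81.681409² + 25.5²) = √(6671.8526 + 650.25) = √7322.1026 = 85.569285
L = 8 × 85.569285 = 684.554282
V = π·2² × L = 12.566371 × 684.554282 = 8602.362811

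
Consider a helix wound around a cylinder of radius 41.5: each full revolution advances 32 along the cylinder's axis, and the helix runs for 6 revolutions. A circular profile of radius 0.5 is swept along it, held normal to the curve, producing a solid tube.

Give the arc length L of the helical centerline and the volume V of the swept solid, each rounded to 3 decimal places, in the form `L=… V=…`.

2πR = 2π·41.5 = 260.752190
per-turn = √(260.752190² + 32²) = √(67991.7047 + 1024) = √69015.7047 = 262.708402
L = 6 × 262.708402 = 1576.250415
V = π·0.5² × L = 0.785398 × 1576.250415 = 1237.984181

L=1576.250 V=1237.984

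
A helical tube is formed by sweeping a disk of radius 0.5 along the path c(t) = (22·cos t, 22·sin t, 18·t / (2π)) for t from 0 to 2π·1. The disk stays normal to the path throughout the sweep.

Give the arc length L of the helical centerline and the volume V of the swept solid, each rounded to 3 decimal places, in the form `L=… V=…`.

L=139.397 V=109.482

2πR = 2π·22 = 138.230077
per-turn = √(138.230077² + 18²) = √(19107.5541 + 324) = √19431.5541 = 139.397109
L = 1 × 139.397109 = 139.397109
V = π·0.5² × L = 0.785398 × 139.397109 = 109.482234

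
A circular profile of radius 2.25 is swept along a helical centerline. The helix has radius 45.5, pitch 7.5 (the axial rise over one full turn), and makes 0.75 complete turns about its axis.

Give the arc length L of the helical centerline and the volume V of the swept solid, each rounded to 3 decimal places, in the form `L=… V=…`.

2πR = 2π·45.5 = 285.884931
per-turn = √(285.884931² + 7.5²) = √(81730.1940 + 56.25) = √81786.4440 = 285.983293
L = 0.75 × 285.983293 = 214.487470
V = π·2.25² × L = 15.904313 × 214.487470 = 3411.275816

L=214.487 V=3411.276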